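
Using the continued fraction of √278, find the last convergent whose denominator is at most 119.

1684/101

√278 = [16; 1, 2, 16, 2, 1, 32, …] (period length 6).
Convergents:
  p_0/q_0 = 16/1
  p_1/q_1 = 17/1
  p_2/q_2 = 50/3
  p_3/q_3 = 817/49
  p_4/q_4 = 1684/101
  p_5/q_5 = 2501/150
q_4 = 101 ≤ 119 < 150 = q_5, so the answer is 1684/101.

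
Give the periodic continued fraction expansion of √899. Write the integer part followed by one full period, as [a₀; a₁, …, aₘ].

[29; 1, 58]

a₀ = ⌊√899⌋ = 29.
With m₀=0, d₀=1 and mₖ₊₁ = dₖaₖ − mₖ, dₖ₊₁ = (n − mₖ₊₁²)/dₖ, aₖ₊₁ = ⌊(a₀+mₖ₊₁)/dₖ₊₁⌋:
  k=1: m=29, d=58, a=1
  k=2: m=29, d=1, a=58
d=1 and a=2a₀=58 at k=2, so the next step gives (m, d) = (29, 58) again — its k=1 value — and the period has length 2.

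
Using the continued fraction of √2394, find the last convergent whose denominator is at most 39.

685/14

√2394 = [48; 1, 12, 1, 96, …] (period length 4).
Convergents:
  p_0/q_0 = 48/1
  p_1/q_1 = 49/1
  p_2/q_2 = 636/13
  p_3/q_3 = 685/14
  p_4/q_4 = 66396/1357
q_3 = 14 ≤ 39 < 1357 = q_4, so the answer is 685/14.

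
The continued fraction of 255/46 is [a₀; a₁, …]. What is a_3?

255 = 5·46 + 25   →  a_0 = 5
46 = 1·25 + 21   →  a_1 = 1
25 = 1·21 + 4   →  a_2 = 1
21 = 5·4 + 1   →  a_3 = 5

5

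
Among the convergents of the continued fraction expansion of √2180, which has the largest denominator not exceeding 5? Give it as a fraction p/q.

140/3

√2180 = [46; 1, 2, 4, 2, 1, 92, …] (period length 6).
Convergents:
  p_0/q_0 = 46/1
  p_1/q_1 = 47/1
  p_2/q_2 = 140/3
  p_3/q_3 = 607/13
q_2 = 3 ≤ 5 < 13 = q_3, so the answer is 140/3.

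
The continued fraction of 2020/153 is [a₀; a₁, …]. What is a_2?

2020 = 13·153 + 31   →  a_0 = 13
153 = 4·31 + 29   →  a_1 = 4
31 = 1·29 + 2   →  a_2 = 1

1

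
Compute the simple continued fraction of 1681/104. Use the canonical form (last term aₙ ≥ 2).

[16; 6, 8, 2]

1681 = 16*104 + 17
104 = 6*17 + 2
17 = 8*2 + 1
2 = 2*1 + 0  (stop)
So 1681/104 = [16; 6, 8, 2].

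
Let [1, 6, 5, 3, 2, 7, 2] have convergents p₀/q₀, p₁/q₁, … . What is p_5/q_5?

1977/1702

Using pₖ = aₖpₖ₋₁ + pₖ₋₂, qₖ = aₖqₖ₋₁ + qₖ₋₂ (with p₋₁=1, p₋₂=0, q₋₁=0, q₋₂=1):
  k=0: a=1, p=1, q=1
  k=1: a=6, p=7, q=6
  k=2: a=5, p=36, q=31
  k=3: a=3, p=115, q=99
  k=4: a=2, p=266, q=229
  k=5: a=7, p=1977, q=1702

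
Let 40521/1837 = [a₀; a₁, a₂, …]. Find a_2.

40521 = 22·1837 + 107   →  a_0 = 22
1837 = 17·107 + 18   →  a_1 = 17
107 = 5·18 + 17   →  a_2 = 5

5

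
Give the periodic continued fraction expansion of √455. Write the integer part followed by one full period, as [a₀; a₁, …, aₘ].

a₀ = ⌊√455⌋ = 21.
With m₀=0, d₀=1 and mₖ₊₁ = dₖaₖ − mₖ, dₖ₊₁ = (n − mₖ₊₁²)/dₖ, aₖ₊₁ = ⌊(a₀+mₖ₊₁)/dₖ₊₁⌋:
  k=1: m=21, d=14, a=3
  k=2: m=21, d=1, a=42
d=1 and a=2a₀=42 at k=2, so the next step gives (m, d) = (21, 14) again — its k=1 value — and the period has length 2.

[21; 3, 42]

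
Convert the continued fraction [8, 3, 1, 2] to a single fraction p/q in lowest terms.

91/11

Using pₖ = aₖpₖ₋₁ + pₖ₋₂ and qₖ = aₖqₖ₋₁ + qₖ₋₂:
  k=0: a=8, p=8, q=1
  k=1: a=3, p=25, q=3
  k=2: a=1, p=33, q=4
  k=3: a=2, p=91, q=11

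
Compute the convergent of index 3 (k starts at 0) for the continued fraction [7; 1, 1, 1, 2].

Using pₖ = aₖpₖ₋₁ + pₖ₋₂, qₖ = aₖqₖ₋₁ + qₖ₋₂ (with p₋₁=1, p₋₂=0, q₋₁=0, q₋₂=1):
  k=0: a=7, p=7, q=1
  k=1: a=1, p=8, q=1
  k=2: a=1, p=15, q=2
  k=3: a=1, p=23, q=3

23/3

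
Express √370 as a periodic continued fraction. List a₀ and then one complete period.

a₀ = ⌊√370⌋ = 19.

[19; 4, 4, 38]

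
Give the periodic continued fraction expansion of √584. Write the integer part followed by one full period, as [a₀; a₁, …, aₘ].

[24; 6, 48]

a₀ = ⌊√584⌋ = 24.
With m₀=0, d₀=1 and mₖ₊₁ = dₖaₖ − mₖ, dₖ₊₁ = (n − mₖ₊₁²)/dₖ, aₖ₊₁ = ⌊(a₀+mₖ₊₁)/dₖ₊₁⌋:
  k=1: m=24, d=8, a=6
  k=2: m=24, d=1, a=48
d=1 and a=2a₀=48 at k=2, so the next step gives (m, d) = (24, 8) again — its k=1 value — and the period has length 2.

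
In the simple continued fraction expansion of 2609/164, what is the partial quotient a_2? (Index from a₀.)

9

2609 = 15·164 + 149   →  a_0 = 15
164 = 1·149 + 15   →  a_1 = 1
149 = 9·15 + 14   →  a_2 = 9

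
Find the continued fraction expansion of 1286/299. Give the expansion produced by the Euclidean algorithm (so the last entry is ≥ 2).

1286 = 4·299 + 90
299 = 3·90 + 29
90 = 3·29 + 3
29 = 9·3 + 2
3 = 1·2 + 1
2 = 2·1 + 0  (stop)
So 1286/299 = [4; 3, 3, 9, 1, 2].

[4; 3, 3, 9, 1, 2]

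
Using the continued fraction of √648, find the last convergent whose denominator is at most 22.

280/11

√648 = [25; 2, 5, 6, 5, 2, 50, …] (period length 6).
Convergents:
  p_0/q_0 = 25/1
  p_1/q_1 = 51/2
  p_2/q_2 = 280/11
  p_3/q_3 = 1731/68
q_2 = 11 ≤ 22 < 68 = q_3, so the answer is 280/11.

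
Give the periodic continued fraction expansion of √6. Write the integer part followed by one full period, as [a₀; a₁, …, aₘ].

a₀ = ⌊√6⌋ = 2.
With m₀=0, d₀=1 and mₖ₊₁ = dₖaₖ − mₖ, dₖ₊₁ = (n − mₖ₊₁²)/dₖ, aₖ₊₁ = ⌊(a₀+mₖ₊₁)/dₖ₊₁⌋:
  k=1: m=2, d=2, a=2
  k=2: m=2, d=1, a=4
d=1 and a=2a₀=4 at k=2, so the next step gives (m, d) = (2, 2) again — its k=1 value — and the period has length 2.

[2; 2, 4]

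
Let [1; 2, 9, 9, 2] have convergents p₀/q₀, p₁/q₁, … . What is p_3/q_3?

255/173

Using pₖ = aₖpₖ₋₁ + pₖ₋₂, qₖ = aₖqₖ₋₁ + qₖ₋₂ (with p₋₁=1, p₋₂=0, q₋₁=0, q₋₂=1):
  k=0: a=1, p=1, q=1
  k=1: a=2, p=3, q=2
  k=2: a=9, p=28, q=19
  k=3: a=9, p=255, q=173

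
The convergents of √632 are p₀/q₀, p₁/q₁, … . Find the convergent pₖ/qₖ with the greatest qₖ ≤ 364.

√632 = [25; 7, 6, 7, 50, …] (period length 4).
Convergents:
  p_0/q_0 = 25/1
  p_1/q_1 = 176/7
  p_2/q_2 = 1081/43
  p_3/q_3 = 7743/308
  p_4/q_4 = 388231/15443
q_3 = 308 ≤ 364 < 15443 = q_4, so the answer is 7743/308.

7743/308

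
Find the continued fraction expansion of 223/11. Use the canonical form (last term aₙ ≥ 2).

223 = 20·11 + 3
11 = 3·3 + 2
3 = 1·2 + 1
2 = 2·1 + 0  (stop)
So 223/11 = [20; 3, 1, 2].

[20; 3, 1, 2]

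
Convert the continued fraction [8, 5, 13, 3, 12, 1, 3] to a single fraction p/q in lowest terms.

Fold from the inside: start with 3/1.
  1 + 1/3 = 4/3
  12 + 3/4 = 51/4
  3 + 4/51 = 157/51
  13 + 51/157 = 2092/157
  5 + 157/2092 = 10617/2092
  8 + 2092/10617 = 87028/10617

87028/10617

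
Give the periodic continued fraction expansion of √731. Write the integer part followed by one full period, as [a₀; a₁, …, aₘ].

a₀ = ⌊√731⌋ = 27.
With m₀=0, d₀=1 and mₖ₊₁ = dₖaₖ − mₖ, dₖ₊₁ = (n − mₖ₊₁²)/dₖ, aₖ₊₁ = ⌊(a₀+mₖ₊₁)/dₖ₊₁⌋:
  k=1: m=27, d=2, a=27
  k=2: m=27, d=1, a=54
d=1 and a=2a₀=54 at k=2, so the next step gives (m, d) = (27, 2) again — its k=1 value — and the period has length 2.

[27; 27, 54]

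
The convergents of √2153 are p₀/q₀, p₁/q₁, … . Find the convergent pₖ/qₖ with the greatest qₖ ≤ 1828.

√2153 = [46; 2, 2, 92, …] (period length 3).
Convergents:
  p_0/q_0 = 46/1
  p_1/q_1 = 93/2
  p_2/q_2 = 232/5
  p_3/q_3 = 21437/462
  p_4/q_4 = 43106/929
  p_5/q_5 = 107649/2320
q_4 = 929 ≤ 1828 < 2320 = q_5, so the answer is 43106/929.

43106/929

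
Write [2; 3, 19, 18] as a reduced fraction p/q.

Using pₖ = aₖpₖ₋₁ + pₖ₋₂ and qₖ = aₖqₖ₋₁ + qₖ₋₂:
  k=0: a=2, p=2, q=1
  k=1: a=3, p=7, q=3
  k=2: a=19, p=135, q=58
  k=3: a=18, p=2437, q=1047

2437/1047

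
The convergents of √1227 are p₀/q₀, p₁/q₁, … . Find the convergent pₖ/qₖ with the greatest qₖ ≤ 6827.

85855/2451

√1227 = [35; 35, 70, …] (period length 2).
Convergents:
  p_0/q_0 = 35/1
  p_1/q_1 = 1226/35
  p_2/q_2 = 85855/2451
  p_3/q_3 = 3006151/85820
q_2 = 2451 ≤ 6827 < 85820 = q_3, so the answer is 85855/2451.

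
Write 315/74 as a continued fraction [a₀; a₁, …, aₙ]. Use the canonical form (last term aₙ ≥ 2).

[4; 3, 1, 8, 2]

315 = 4·74 + 19
74 = 3·19 + 17
19 = 1·17 + 2
17 = 8·2 + 1
2 = 2·1 + 0  (stop)
So 315/74 = [4; 3, 1, 8, 2].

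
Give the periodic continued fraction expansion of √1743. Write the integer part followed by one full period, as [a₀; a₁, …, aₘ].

a₀ = ⌊√1743⌋ = 41.
With m₀=0, d₀=1 and mₖ₊₁ = dₖaₖ − mₖ, dₖ₊₁ = (n − mₖ₊₁²)/dₖ, aₖ₊₁ = ⌊(a₀+mₖ₊₁)/dₖ₊₁⌋:
  k=1: m=41, d=62, a=1
  k=2: m=21, d=21, a=2
  k=3: m=21, d=62, a=1
  k=4: m=41, d=1, a=82
d=1 and a=2a₀=82 at k=4, so the next step gives (m, d) = (41, 62) again — its k=1 value — and the period has length 4.

[41; 1, 2, 1, 82]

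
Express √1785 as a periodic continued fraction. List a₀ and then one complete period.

a₀ = ⌊√1785⌋ = 42.

[42; 4, 84]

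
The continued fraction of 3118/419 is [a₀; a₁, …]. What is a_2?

3118 = 7·419 + 185   →  a_0 = 7
419 = 2·185 + 49   →  a_1 = 2
185 = 3·49 + 38   →  a_2 = 3

3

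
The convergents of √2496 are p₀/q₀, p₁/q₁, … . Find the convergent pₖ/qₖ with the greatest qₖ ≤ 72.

1249/25

√2496 = [49; 1, 23, 1, 98, …] (period length 4).
Convergents:
  p_0/q_0 = 49/1
  p_1/q_1 = 50/1
  p_2/q_2 = 1199/24
  p_3/q_3 = 1249/25
  p_4/q_4 = 123601/2474
q_3 = 25 ≤ 72 < 2474 = q_4, so the answer is 1249/25.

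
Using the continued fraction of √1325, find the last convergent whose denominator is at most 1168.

√1325 = [36; 2, 2, 72, …] (period length 3).
Convergents:
  p_0/q_0 = 36/1
  p_1/q_1 = 73/2
  p_2/q_2 = 182/5
  p_3/q_3 = 13177/362
  p_4/q_4 = 26536/729
  p_5/q_5 = 66249/1820
q_4 = 729 ≤ 1168 < 1820 = q_5, so the answer is 26536/729.

26536/729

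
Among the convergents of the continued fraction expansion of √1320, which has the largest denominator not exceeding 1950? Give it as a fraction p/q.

23761/654

√1320 = [36; 3, 72, …] (period length 2).
Convergents:
  p_0/q_0 = 36/1
  p_1/q_1 = 109/3
  p_2/q_2 = 7884/217
  p_3/q_3 = 23761/654
  p_4/q_4 = 1718676/47305
q_3 = 654 ≤ 1950 < 47305 = q_4, so the answer is 23761/654.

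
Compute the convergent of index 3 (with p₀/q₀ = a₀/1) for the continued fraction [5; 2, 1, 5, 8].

Using pₖ = aₖpₖ₋₁ + pₖ₋₂, qₖ = aₖqₖ₋₁ + qₖ₋₂ (with p₋₁=1, p₋₂=0, q₋₁=0, q₋₂=1):
  k=0: a=5, p=5, q=1
  k=1: a=2, p=11, q=2
  k=2: a=1, p=16, q=3
  k=3: a=5, p=91, q=17

91/17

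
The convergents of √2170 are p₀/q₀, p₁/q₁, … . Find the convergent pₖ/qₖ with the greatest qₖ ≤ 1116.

√2170 = [46; 1, 1, 2, 1, 1, 92, …] (period length 6).
Convergents:
  p_0/q_0 = 46/1
  p_1/q_1 = 47/1
  p_2/q_2 = 93/2
  p_3/q_3 = 233/5
  p_4/q_4 = 326/7
  p_5/q_5 = 559/12
  p_6/q_6 = 51754/1111
  p_7/q_7 = 52313/1123
q_6 = 1111 ≤ 1116 < 1123 = q_7, so the answer is 51754/1111.

51754/1111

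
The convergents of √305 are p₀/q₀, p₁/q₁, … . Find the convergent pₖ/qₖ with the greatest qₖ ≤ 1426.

√305 = [17; 2, 6, 2, 34, …] (period length 4).
Convergents:
  p_0/q_0 = 17/1
  p_1/q_1 = 35/2
  p_2/q_2 = 227/13
  p_3/q_3 = 489/28
  p_4/q_4 = 16853/965
  p_5/q_5 = 34195/1958
q_4 = 965 ≤ 1426 < 1958 = q_5, so the answer is 16853/965.

16853/965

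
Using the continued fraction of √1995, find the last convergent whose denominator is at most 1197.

√1995 = [44; 1, 1, 1, 88, …] (period length 4).
Convergents:
  p_0/q_0 = 44/1
  p_1/q_1 = 45/1
  p_2/q_2 = 89/2
  p_3/q_3 = 134/3
  p_4/q_4 = 11881/266
  p_5/q_5 = 12015/269
  p_6/q_6 = 23896/535
  p_7/q_7 = 35911/804
  p_8/q_8 = 3184064/71287
q_7 = 804 ≤ 1197 < 71287 = q_8, so the answer is 35911/804.

35911/804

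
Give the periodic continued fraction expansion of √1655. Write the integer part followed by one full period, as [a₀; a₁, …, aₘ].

a₀ = ⌊√1655⌋ = 40.
With m₀=0, d₀=1 and mₖ₊₁ = dₖaₖ − mₖ, dₖ₊₁ = (n − mₖ₊₁²)/dₖ, aₖ₊₁ = ⌊(a₀+mₖ₊₁)/dₖ₊₁⌋:
  k=1: m=40, d=55, a=1
  k=2: m=15, d=26, a=2
  k=3: m=37, d=11, a=7
  k=4: m=40, d=5, a=16
  k=5: m=40, d=11, a=7
  k=6: m=37, d=26, a=2
  k=7: m=15, d=55, a=1
  k=8: m=40, d=1, a=80
d=1 and a=2a₀=80 at k=8, so the next step gives (m, d) = (40, 55) again — its k=1 value — and the period has length 8.

[40; 1, 2, 7, 16, 7, 2, 1, 80]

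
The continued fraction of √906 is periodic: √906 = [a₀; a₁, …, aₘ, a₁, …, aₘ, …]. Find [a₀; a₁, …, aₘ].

a₀ = ⌊√906⌋ = 30.
With m₀=0, d₀=1 and mₖ₊₁ = dₖaₖ − mₖ, dₖ₊₁ = (n − mₖ₊₁²)/dₖ, aₖ₊₁ = ⌊(a₀+mₖ₊₁)/dₖ₊₁⌋:
  k=1: m=30, d=6, a=10
  k=2: m=30, d=1, a=60
d=1 and a=2a₀=60 at k=2, so the next step gives (m, d) = (30, 6) again — its k=1 value — and the period has length 2.

[30; 10, 60]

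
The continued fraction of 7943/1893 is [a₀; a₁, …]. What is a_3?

1

7943 = 4·1893 + 371   →  a_0 = 4
1893 = 5·371 + 38   →  a_1 = 5
371 = 9·38 + 29   →  a_2 = 9
38 = 1·29 + 9   →  a_3 = 1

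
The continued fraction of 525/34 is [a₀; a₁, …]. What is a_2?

525 = 15·34 + 15   →  a_0 = 15
34 = 2·15 + 4   →  a_1 = 2
15 = 3·4 + 3   →  a_2 = 3

3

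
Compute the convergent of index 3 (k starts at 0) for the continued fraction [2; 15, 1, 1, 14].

64/31

Using pₖ = aₖpₖ₋₁ + pₖ₋₂, qₖ = aₖqₖ₋₁ + qₖ₋₂ (with p₋₁=1, p₋₂=0, q₋₁=0, q₋₂=1):
  k=0: a=2, p=2, q=1
  k=1: a=15, p=31, q=15
  k=2: a=1, p=33, q=16
  k=3: a=1, p=64, q=31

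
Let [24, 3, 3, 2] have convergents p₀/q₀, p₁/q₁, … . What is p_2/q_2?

243/10

Using pₖ = aₖpₖ₋₁ + pₖ₋₂, qₖ = aₖqₖ₋₁ + qₖ₋₂ (with p₋₁=1, p₋₂=0, q₋₁=0, q₋₂=1):
  k=0: a=24, p=24, q=1
  k=1: a=3, p=73, q=3
  k=2: a=3, p=243, q=10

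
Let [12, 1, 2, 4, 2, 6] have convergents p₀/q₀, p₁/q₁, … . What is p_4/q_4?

Using pₖ = aₖpₖ₋₁ + pₖ₋₂, qₖ = aₖqₖ₋₁ + qₖ₋₂ (with p₋₁=1, p₋₂=0, q₋₁=0, q₋₂=1):
  k=0: a=12, p=12, q=1
  k=1: a=1, p=13, q=1
  k=2: a=2, p=38, q=3
  k=3: a=4, p=165, q=13
  k=4: a=2, p=368, q=29

368/29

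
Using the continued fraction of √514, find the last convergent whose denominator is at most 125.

1519/67

√514 = [22; 1, 2, 22, 2, 1, 44, …] (period length 6).
Convergents:
  p_0/q_0 = 22/1
  p_1/q_1 = 23/1
  p_2/q_2 = 68/3
  p_3/q_3 = 1519/67
  p_4/q_4 = 3106/137
q_3 = 67 ≤ 125 < 137 = q_4, so the answer is 1519/67.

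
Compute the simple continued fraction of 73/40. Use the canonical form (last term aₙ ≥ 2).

[1; 1, 4, 1, 2, 2]

73 = 1·40 + 33
40 = 1·33 + 7
33 = 4·7 + 5
7 = 1·5 + 2
5 = 2·2 + 1
2 = 2·1 + 0  (stop)
So 73/40 = [1; 1, 4, 1, 2, 2].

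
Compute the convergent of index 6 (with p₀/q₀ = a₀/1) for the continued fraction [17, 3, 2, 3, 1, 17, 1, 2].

Using pₖ = aₖpₖ₋₁ + pₖ₋₂, qₖ = aₖqₖ₋₁ + qₖ₋₂ (with p₋₁=1, p₋₂=0, q₋₁=0, q₋₂=1):
  k=0: a=17, p=17, q=1
  k=1: a=3, p=52, q=3
  k=2: a=2, p=121, q=7
  k=3: a=3, p=415, q=24
  k=4: a=1, p=536, q=31
  k=5: a=17, p=9527, q=551
  k=6: a=1, p=10063, q=582

10063/582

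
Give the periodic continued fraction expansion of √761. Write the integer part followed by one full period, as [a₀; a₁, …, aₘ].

[27; 1, 1, 2, 2, 1, 1, 54]

a₀ = ⌊√761⌋ = 27.
With m₀=0, d₀=1 and mₖ₊₁ = dₖaₖ − mₖ, dₖ₊₁ = (n − mₖ₊₁²)/dₖ, aₖ₊₁ = ⌊(a₀+mₖ₊₁)/dₖ₊₁⌋:
  k=1: m=27, d=32, a=1
  k=2: m=5, d=23, a=1
  k=3: m=18, d=19, a=2
  k=4: m=20, d=19, a=2
  k=5: m=18, d=23, a=1
  k=6: m=5, d=32, a=1
  k=7: m=27, d=1, a=54
d=1 and a=2a₀=54 at k=7, so the next step gives (m, d) = (27, 32) again — its k=1 value — and the period has length 7.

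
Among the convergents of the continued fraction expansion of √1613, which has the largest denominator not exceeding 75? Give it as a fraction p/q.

√1613 = [40; 6, 6, 80, …] (period length 3).
Convergents:
  p_0/q_0 = 40/1
  p_1/q_1 = 241/6
  p_2/q_2 = 1486/37
  p_3/q_3 = 119121/2966
q_2 = 37 ≤ 75 < 2966 = q_3, so the answer is 1486/37.

1486/37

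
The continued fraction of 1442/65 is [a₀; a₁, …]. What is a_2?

2

1442 = 22·65 + 12   →  a_0 = 22
65 = 5·12 + 5   →  a_1 = 5
12 = 2·5 + 2   →  a_2 = 2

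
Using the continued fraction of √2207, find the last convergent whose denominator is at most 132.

2208/47

√2207 = [46; 1, 45, 1, 92, …] (period length 4).
Convergents:
  p_0/q_0 = 46/1
  p_1/q_1 = 47/1
  p_2/q_2 = 2161/46
  p_3/q_3 = 2208/47
  p_4/q_4 = 205297/4370
q_3 = 47 ≤ 132 < 4370 = q_4, so the answer is 2208/47.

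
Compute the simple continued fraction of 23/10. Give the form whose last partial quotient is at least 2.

[2; 3, 3]

23 = 2·10 + 3
10 = 3·3 + 1
3 = 3·1 + 0  (stop)
So 23/10 = [2; 3, 3].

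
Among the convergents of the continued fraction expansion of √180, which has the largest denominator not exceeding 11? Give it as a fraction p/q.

√180 = [13; 2, 2, 2, 26, …] (period length 4).
Convergents:
  p_0/q_0 = 13/1
  p_1/q_1 = 27/2
  p_2/q_2 = 67/5
  p_3/q_3 = 161/12
q_2 = 5 ≤ 11 < 12 = q_3, so the answer is 67/5.

67/5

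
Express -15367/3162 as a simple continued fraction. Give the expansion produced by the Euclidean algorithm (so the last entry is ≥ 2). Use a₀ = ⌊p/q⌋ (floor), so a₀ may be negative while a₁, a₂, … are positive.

[-5; 7, 7, 3, 1, 4, 3]

-15367 = -5*3162 + 443
3162 = 7*443 + 61
443 = 7*61 + 16
61 = 3*16 + 13
16 = 1*13 + 3
13 = 4*3 + 1
3 = 3*1 + 0  (stop)
So -15367/3162 = [-5; 7, 7, 3, 1, 4, 3].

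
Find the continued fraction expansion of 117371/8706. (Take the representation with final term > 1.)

[13; 2, 13, 9, 1, 2, 3, 3]

117371 = 13·8706 + 4193
8706 = 2·4193 + 320
4193 = 13·320 + 33
320 = 9·33 + 23
33 = 1·23 + 10
23 = 2·10 + 3
10 = 3·3 + 1
3 = 3·1 + 0  (stop)
So 117371/8706 = [13; 2, 13, 9, 1, 2, 3, 3].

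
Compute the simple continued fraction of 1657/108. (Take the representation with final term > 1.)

[15; 2, 1, 11, 3]

1657 = 15·108 + 37
108 = 2·37 + 34
37 = 1·34 + 3
34 = 11·3 + 1
3 = 3·1 + 0  (stop)
So 1657/108 = [15; 2, 1, 11, 3].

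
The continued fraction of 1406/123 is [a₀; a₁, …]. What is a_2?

3

1406 = 11·123 + 53   →  a_0 = 11
123 = 2·53 + 17   →  a_1 = 2
53 = 3·17 + 2   →  a_2 = 3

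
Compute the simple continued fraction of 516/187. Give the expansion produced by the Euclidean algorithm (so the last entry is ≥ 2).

516 = 2*187 + 142
187 = 1*142 + 45
142 = 3*45 + 7
45 = 6*7 + 3
7 = 2*3 + 1
3 = 3*1 + 0  (stop)
So 516/187 = [2; 1, 3, 6, 2, 3].

[2; 1, 3, 6, 2, 3]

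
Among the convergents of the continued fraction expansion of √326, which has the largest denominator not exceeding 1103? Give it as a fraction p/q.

11718/649

√326 = [18; 18, 36, …] (period length 2).
Convergents:
  p_0/q_0 = 18/1
  p_1/q_1 = 325/18
  p_2/q_2 = 11718/649
  p_3/q_3 = 211249/11700
q_2 = 649 ≤ 1103 < 11700 = q_3, so the answer is 11718/649.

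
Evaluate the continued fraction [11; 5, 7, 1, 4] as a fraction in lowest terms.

2239/200

Fold from the inside: start with 4/1.
  1 + 1/4 = 5/4
  7 + 4/5 = 39/5
  5 + 5/39 = 200/39
  11 + 39/200 = 2239/200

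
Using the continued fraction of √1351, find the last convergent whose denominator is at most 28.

√1351 = [36; 1, 3, 10, 3, 1, 72, …] (period length 6).
Convergents:
  p_0/q_0 = 36/1
  p_1/q_1 = 37/1
  p_2/q_2 = 147/4
  p_3/q_3 = 1507/41
q_2 = 4 ≤ 28 < 41 = q_3, so the answer is 147/4.

147/4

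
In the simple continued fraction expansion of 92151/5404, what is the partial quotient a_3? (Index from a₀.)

92151 = 17·5404 + 283   →  a_0 = 17
5404 = 19·283 + 27   →  a_1 = 19
283 = 10·27 + 13   →  a_2 = 10
27 = 2·13 + 1   →  a_3 = 2

2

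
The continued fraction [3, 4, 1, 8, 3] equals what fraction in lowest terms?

Fold from the inside: start with 3/1.
  8 + 1/3 = 25/3
  1 + 3/25 = 28/25
  4 + 25/28 = 137/28
  3 + 28/137 = 439/137

439/137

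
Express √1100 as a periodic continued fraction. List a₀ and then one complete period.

[33; 6, 66]

a₀ = ⌊√1100⌋ = 33.
With m₀=0, d₀=1 and mₖ₊₁ = dₖaₖ − mₖ, dₖ₊₁ = (n − mₖ₊₁²)/dₖ, aₖ₊₁ = ⌊(a₀+mₖ₊₁)/dₖ₊₁⌋:
  k=1: m=33, d=11, a=6
  k=2: m=33, d=1, a=66
d=1 and a=2a₀=66 at k=2, so the next step gives (m, d) = (33, 11) again — its k=1 value — and the period has length 2.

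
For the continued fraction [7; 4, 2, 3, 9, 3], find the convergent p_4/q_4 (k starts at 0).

Using pₖ = aₖpₖ₋₁ + pₖ₋₂, qₖ = aₖqₖ₋₁ + qₖ₋₂ (with p₋₁=1, p₋₂=0, q₋₁=0, q₋₂=1):
  k=0: a=7, p=7, q=1
  k=1: a=4, p=29, q=4
  k=2: a=2, p=65, q=9
  k=3: a=3, p=224, q=31
  k=4: a=9, p=2081, q=288

2081/288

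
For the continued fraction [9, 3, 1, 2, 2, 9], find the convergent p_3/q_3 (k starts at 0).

102/11

Using pₖ = aₖpₖ₋₁ + pₖ₋₂, qₖ = aₖqₖ₋₁ + qₖ₋₂ (with p₋₁=1, p₋₂=0, q₋₁=0, q₋₂=1):
  k=0: a=9, p=9, q=1
  k=1: a=3, p=28, q=3
  k=2: a=1, p=37, q=4
  k=3: a=2, p=102, q=11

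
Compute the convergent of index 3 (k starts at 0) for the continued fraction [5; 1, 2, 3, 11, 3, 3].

Using pₖ = aₖpₖ₋₁ + pₖ₋₂, qₖ = aₖqₖ₋₁ + qₖ₋₂ (with p₋₁=1, p₋₂=0, q₋₁=0, q₋₂=1):
  k=0: a=5, p=5, q=1
  k=1: a=1, p=6, q=1
  k=2: a=2, p=17, q=3
  k=3: a=3, p=57, q=10

57/10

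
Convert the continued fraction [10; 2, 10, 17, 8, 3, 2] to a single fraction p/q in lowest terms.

219678/20969

Using pₖ = aₖpₖ₋₁ + pₖ₋₂ and qₖ = aₖqₖ₋₁ + qₖ₋₂:
  k=0: a=10, p=10, q=1
  k=1: a=2, p=21, q=2
  k=2: a=10, p=220, q=21
  k=3: a=17, p=3761, q=359
  k=4: a=8, p=30308, q=2893
  k=5: a=3, p=94685, q=9038
  k=6: a=2, p=219678, q=20969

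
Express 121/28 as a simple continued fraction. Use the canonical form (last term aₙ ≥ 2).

[4; 3, 9]

121 = 4*28 + 9
28 = 3*9 + 1
9 = 9*1 + 0  (stop)
So 121/28 = [4; 3, 9].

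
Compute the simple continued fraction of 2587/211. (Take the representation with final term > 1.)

2587 = 12*211 + 55
211 = 3*55 + 46
55 = 1*46 + 9
46 = 5*9 + 1
9 = 9*1 + 0  (stop)
So 2587/211 = [12; 3, 1, 5, 9].

[12; 3, 1, 5, 9]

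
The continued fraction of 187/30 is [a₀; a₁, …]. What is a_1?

187 = 6·30 + 7   →  a_0 = 6
30 = 4·7 + 2   →  a_1 = 4

4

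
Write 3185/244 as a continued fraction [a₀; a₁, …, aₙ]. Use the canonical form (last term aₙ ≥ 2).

[13; 18, 1, 3, 3]

3185 = 13·244 + 13
244 = 18·13 + 10
13 = 1·10 + 3
10 = 3·3 + 1
3 = 3·1 + 0  (stop)
So 3185/244 = [13; 18, 1, 3, 3].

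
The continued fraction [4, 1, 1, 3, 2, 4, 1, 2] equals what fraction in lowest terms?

Using pₖ = aₖpₖ₋₁ + pₖ₋₂ and qₖ = aₖqₖ₋₁ + qₖ₋₂:
  k=0: a=4, p=4, q=1
  k=1: a=1, p=5, q=1
  k=2: a=1, p=9, q=2
  k=3: a=3, p=32, q=7
  k=4: a=2, p=73, q=16
  k=5: a=4, p=324, q=71
  k=6: a=1, p=397, q=87
  k=7: a=2, p=1118, q=245

1118/245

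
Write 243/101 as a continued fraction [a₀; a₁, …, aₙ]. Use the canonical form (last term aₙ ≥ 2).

243 = 2·101 + 41
101 = 2·41 + 19
41 = 2·19 + 3
19 = 6·3 + 1
3 = 3·1 + 0  (stop)
So 243/101 = [2; 2, 2, 6, 3].

[2; 2, 2, 6, 3]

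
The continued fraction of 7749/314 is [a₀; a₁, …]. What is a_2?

2

7749 = 24·314 + 213   →  a_0 = 24
314 = 1·213 + 101   →  a_1 = 1
213 = 2·101 + 11   →  a_2 = 2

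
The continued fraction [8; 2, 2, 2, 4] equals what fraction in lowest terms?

446/53

Using pₖ = aₖpₖ₋₁ + pₖ₋₂ and qₖ = aₖqₖ₋₁ + qₖ₋₂:
  k=0: a=8, p=8, q=1
  k=1: a=2, p=17, q=2
  k=2: a=2, p=42, q=5
  k=3: a=2, p=101, q=12
  k=4: a=4, p=446, q=53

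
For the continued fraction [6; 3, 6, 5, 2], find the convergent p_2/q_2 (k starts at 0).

120/19

Using pₖ = aₖpₖ₋₁ + pₖ₋₂, qₖ = aₖqₖ₋₁ + qₖ₋₂ (with p₋₁=1, p₋₂=0, q₋₁=0, q₋₂=1):
  k=0: a=6, p=6, q=1
  k=1: a=3, p=19, q=3
  k=2: a=6, p=120, q=19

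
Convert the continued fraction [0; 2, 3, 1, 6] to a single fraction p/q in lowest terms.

Fold from the inside: start with 6/1.
  1 + 1/6 = 7/6
  3 + 6/7 = 27/7
  2 + 7/27 = 61/27
  0 + 27/61 = 27/61

27/61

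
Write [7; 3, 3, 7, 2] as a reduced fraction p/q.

1139/156

Fold from the inside: start with 2/1.
  7 + 1/2 = 15/2
  3 + 2/15 = 47/15
  3 + 15/47 = 156/47
  7 + 47/156 = 1139/156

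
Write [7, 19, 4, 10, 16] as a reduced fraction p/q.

Fold from the inside: start with 16/1.
  10 + 1/16 = 161/16
  4 + 16/161 = 660/161
  19 + 161/660 = 12701/660
  7 + 660/12701 = 89567/12701

89567/12701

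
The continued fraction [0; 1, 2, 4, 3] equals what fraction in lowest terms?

Fold from the inside: start with 3/1.
  4 + 1/3 = 13/3
  2 + 3/13 = 29/13
  1 + 13/29 = 42/29
  0 + 29/42 = 29/42

29/42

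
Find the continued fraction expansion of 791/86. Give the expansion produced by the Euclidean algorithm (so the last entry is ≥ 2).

791 = 9·86 + 17
86 = 5·17 + 1
17 = 17·1 + 0  (stop)
So 791/86 = [9; 5, 17].

[9; 5, 17]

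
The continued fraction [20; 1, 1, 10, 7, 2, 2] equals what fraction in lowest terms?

Fold from the inside: start with 2/1.
  2 + 1/2 = 5/2
  7 + 2/5 = 37/5
  10 + 5/37 = 375/37
  1 + 37/375 = 412/375
  1 + 375/412 = 787/412
  20 + 412/787 = 16152/787

16152/787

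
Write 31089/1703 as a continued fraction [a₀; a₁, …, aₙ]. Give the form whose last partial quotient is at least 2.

[18; 3, 1, 10, 1, 3, 9]

31089 = 18×1703 + 435
1703 = 3×435 + 398
435 = 1×398 + 37
398 = 10×37 + 28
37 = 1×28 + 9
28 = 3×9 + 1
9 = 9×1 + 0  (stop)
So 31089/1703 = [18; 3, 1, 10, 1, 3, 9].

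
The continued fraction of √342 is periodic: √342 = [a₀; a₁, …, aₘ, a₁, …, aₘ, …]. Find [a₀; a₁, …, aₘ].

a₀ = ⌊√342⌋ = 18.
With m₀=0, d₀=1 and mₖ₊₁ = dₖaₖ − mₖ, dₖ₊₁ = (n − mₖ₊₁²)/dₖ, aₖ₊₁ = ⌊(a₀+mₖ₊₁)/dₖ₊₁⌋:
  k=1: m=18, d=18, a=2
  k=2: m=18, d=1, a=36
d=1 and a=2a₀=36 at k=2, so the next step gives (m, d) = (18, 18) again — its k=1 value — and the period has length 2.

[18; 2, 36]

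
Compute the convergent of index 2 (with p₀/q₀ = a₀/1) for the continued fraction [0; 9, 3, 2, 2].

Using pₖ = aₖpₖ₋₁ + pₖ₋₂, qₖ = aₖqₖ₋₁ + qₖ₋₂ (with p₋₁=1, p₋₂=0, q₋₁=0, q₋₂=1):
  k=0: a=0, p=0, q=1
  k=1: a=9, p=1, q=9
  k=2: a=3, p=3, q=28

3/28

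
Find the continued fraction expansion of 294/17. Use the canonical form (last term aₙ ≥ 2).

294 = 17×17 + 5
17 = 3×5 + 2
5 = 2×2 + 1
2 = 2×1 + 0  (stop)
So 294/17 = [17; 3, 2, 2].

[17; 3, 2, 2]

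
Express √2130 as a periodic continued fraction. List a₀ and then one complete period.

[46; 6, 1, 1, 2, 1, 1, 6, 92]

a₀ = ⌊√2130⌋ = 46.
With m₀=0, d₀=1 and mₖ₊₁ = dₖaₖ − mₖ, dₖ₊₁ = (n − mₖ₊₁²)/dₖ, aₖ₊₁ = ⌊(a₀+mₖ₊₁)/dₖ₊₁⌋:
  k=1: m=46, d=14, a=6
  k=2: m=38, d=49, a=1
  k=3: m=11, d=41, a=1
  k=4: m=30, d=30, a=2
  k=5: m=30, d=41, a=1
  k=6: m=11, d=49, a=1
  k=7: m=38, d=14, a=6
  k=8: m=46, d=1, a=92
d=1 and a=2a₀=92 at k=8, so the next step gives (m, d) = (46, 14) again — its k=1 value — and the period has length 8.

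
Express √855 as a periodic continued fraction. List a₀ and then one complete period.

a₀ = ⌊√855⌋ = 29.

[29; 4, 6, 4, 58]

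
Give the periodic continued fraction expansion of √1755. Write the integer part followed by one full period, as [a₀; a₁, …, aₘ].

a₀ = ⌊√1755⌋ = 41.
With m₀=0, d₀=1 and mₖ₊₁ = dₖaₖ − mₖ, dₖ₊₁ = (n − mₖ₊₁²)/dₖ, aₖ₊₁ = ⌊(a₀+mₖ₊₁)/dₖ₊₁⌋:
  k=1: m=41, d=74, a=1
  k=2: m=33, d=9, a=8
  k=3: m=39, d=26, a=3
  k=4: m=39, d=9, a=8
  k=5: m=33, d=74, a=1
  k=6: m=41, d=1, a=82
d=1 and a=2a₀=82 at k=6, so the next step gives (m, d) = (41, 74) again — its k=1 value — and the period has length 6.

[41; 1, 8, 3, 8, 1, 82]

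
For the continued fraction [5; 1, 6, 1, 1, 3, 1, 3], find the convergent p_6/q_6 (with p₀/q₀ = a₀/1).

Using pₖ = aₖpₖ₋₁ + pₖ₋₂, qₖ = aₖqₖ₋₁ + qₖ₋₂ (with p₋₁=1, p₋₂=0, q₋₁=0, q₋₂=1):
  k=0: a=5, p=5, q=1
  k=1: a=1, p=6, q=1
  k=2: a=6, p=41, q=7
  k=3: a=1, p=47, q=8
  k=4: a=1, p=88, q=15
  k=5: a=3, p=311, q=53
  k=6: a=1, p=399, q=68

399/68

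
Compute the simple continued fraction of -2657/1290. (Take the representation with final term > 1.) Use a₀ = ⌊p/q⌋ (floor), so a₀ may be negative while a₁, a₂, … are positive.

-2657 = -3*1290 + 1213
1290 = 1*1213 + 77
1213 = 15*77 + 58
77 = 1*58 + 19
58 = 3*19 + 1
19 = 19*1 + 0  (stop)
So -2657/1290 = [-3; 1, 15, 1, 3, 19].

[-3; 1, 15, 1, 3, 19]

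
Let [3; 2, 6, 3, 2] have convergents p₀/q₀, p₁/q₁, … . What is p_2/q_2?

Using pₖ = aₖpₖ₋₁ + pₖ₋₂, qₖ = aₖqₖ₋₁ + qₖ₋₂ (with p₋₁=1, p₋₂=0, q₋₁=0, q₋₂=1):
  k=0: a=3, p=3, q=1
  k=1: a=2, p=7, q=2
  k=2: a=6, p=45, q=13

45/13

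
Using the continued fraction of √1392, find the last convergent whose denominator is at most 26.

√1392 = [37; 3, 4, 3, 74, …] (period length 4).
Convergents:
  p_0/q_0 = 37/1
  p_1/q_1 = 112/3
  p_2/q_2 = 485/13
  p_3/q_3 = 1567/42
q_2 = 13 ≤ 26 < 42 = q_3, so the answer is 485/13.

485/13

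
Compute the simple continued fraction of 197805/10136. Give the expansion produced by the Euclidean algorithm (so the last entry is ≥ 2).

197805 = 19*10136 + 5221
10136 = 1*5221 + 4915
5221 = 1*4915 + 306
4915 = 16*306 + 19
306 = 16*19 + 2
19 = 9*2 + 1
2 = 2*1 + 0  (stop)
So 197805/10136 = [19; 1, 1, 16, 16, 9, 2].

[19; 1, 1, 16, 16, 9, 2]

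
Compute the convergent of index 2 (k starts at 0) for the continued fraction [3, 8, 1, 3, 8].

Using pₖ = aₖpₖ₋₁ + pₖ₋₂, qₖ = aₖqₖ₋₁ + qₖ₋₂ (with p₋₁=1, p₋₂=0, q₋₁=0, q₋₂=1):
  k=0: a=3, p=3, q=1
  k=1: a=8, p=25, q=8
  k=2: a=1, p=28, q=9

28/9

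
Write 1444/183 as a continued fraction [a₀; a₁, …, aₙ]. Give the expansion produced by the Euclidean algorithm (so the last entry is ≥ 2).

1444 = 7·183 + 163
183 = 1·163 + 20
163 = 8·20 + 3
20 = 6·3 + 2
3 = 1·2 + 1
2 = 2·1 + 0  (stop)
So 1444/183 = [7; 1, 8, 6, 1, 2].

[7; 1, 8, 6, 1, 2]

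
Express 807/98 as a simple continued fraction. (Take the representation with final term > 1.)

[8; 4, 3, 1, 5]

807 = 8×98 + 23
98 = 4×23 + 6
23 = 3×6 + 5
6 = 1×5 + 1
5 = 5×1 + 0  (stop)
So 807/98 = [8; 4, 3, 1, 5].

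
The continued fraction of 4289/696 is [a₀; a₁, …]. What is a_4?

4289 = 6·696 + 113   →  a_0 = 6
696 = 6·113 + 18   →  a_1 = 6
113 = 6·18 + 5   →  a_2 = 6
18 = 3·5 + 3   →  a_3 = 3
5 = 1·3 + 2   →  a_4 = 1

1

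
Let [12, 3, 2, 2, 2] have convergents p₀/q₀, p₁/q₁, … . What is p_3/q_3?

209/17

Using pₖ = aₖpₖ₋₁ + pₖ₋₂, qₖ = aₖqₖ₋₁ + qₖ₋₂ (with p₋₁=1, p₋₂=0, q₋₁=0, q₋₂=1):
  k=0: a=12, p=12, q=1
  k=1: a=3, p=37, q=3
  k=2: a=2, p=86, q=7
  k=3: a=2, p=209, q=17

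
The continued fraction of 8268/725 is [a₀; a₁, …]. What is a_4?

3

8268 = 11·725 + 293   →  a_0 = 11
725 = 2·293 + 139   →  a_1 = 2
293 = 2·139 + 15   →  a_2 = 2
139 = 9·15 + 4   →  a_3 = 9
15 = 3·4 + 3   →  a_4 = 3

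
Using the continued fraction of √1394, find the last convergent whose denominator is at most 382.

√1394 = [37; 2, 1, 36, 1, 2, 74, …] (period length 6).
Convergents:
  p_0/q_0 = 37/1
  p_1/q_1 = 75/2
  p_2/q_2 = 112/3
  p_3/q_3 = 4107/110
  p_4/q_4 = 4219/113
  p_5/q_5 = 12545/336
  p_6/q_6 = 932549/24977
q_5 = 336 ≤ 382 < 24977 = q_6, so the answer is 12545/336.

12545/336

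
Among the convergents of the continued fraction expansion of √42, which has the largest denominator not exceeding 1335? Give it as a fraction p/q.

√42 = [6; 2, 12, …] (period length 2).
Convergents:
  p_0/q_0 = 6/1
  p_1/q_1 = 13/2
  p_2/q_2 = 162/25
  p_3/q_3 = 337/52
  p_4/q_4 = 4206/649
  p_5/q_5 = 8749/1350
q_4 = 649 ≤ 1335 < 1350 = q_5, so the answer is 4206/649.

4206/649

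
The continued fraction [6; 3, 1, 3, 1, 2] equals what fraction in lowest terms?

332/53

Using pₖ = aₖpₖ₋₁ + pₖ₋₂ and qₖ = aₖqₖ₋₁ + qₖ₋₂:
  k=0: a=6, p=6, q=1
  k=1: a=3, p=19, q=3
  k=2: a=1, p=25, q=4
  k=3: a=3, p=94, q=15
  k=4: a=1, p=119, q=19
  k=5: a=2, p=332, q=53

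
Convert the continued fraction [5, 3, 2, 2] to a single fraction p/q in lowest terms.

Using pₖ = aₖpₖ₋₁ + pₖ₋₂ and qₖ = aₖqₖ₋₁ + qₖ₋₂:
  k=0: a=5, p=5, q=1
  k=1: a=3, p=16, q=3
  k=2: a=2, p=37, q=7
  k=3: a=2, p=90, q=17

90/17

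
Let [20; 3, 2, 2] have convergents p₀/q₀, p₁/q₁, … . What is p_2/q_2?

Using pₖ = aₖpₖ₋₁ + pₖ₋₂, qₖ = aₖqₖ₋₁ + qₖ₋₂ (with p₋₁=1, p₋₂=0, q₋₁=0, q₋₂=1):
  k=0: a=20, p=20, q=1
  k=1: a=3, p=61, q=3
  k=2: a=2, p=142, q=7

142/7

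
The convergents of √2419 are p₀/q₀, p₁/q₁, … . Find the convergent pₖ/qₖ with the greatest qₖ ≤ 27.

√2419 = [49; 5, 2, 5, 98, …] (period length 4).
Convergents:
  p_0/q_0 = 49/1
  p_1/q_1 = 246/5
  p_2/q_2 = 541/11
  p_3/q_3 = 2951/60
q_2 = 11 ≤ 27 < 60 = q_3, so the answer is 541/11.

541/11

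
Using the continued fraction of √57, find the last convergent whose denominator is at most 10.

68/9

√57 = [7; 1, 1, 4, 1, 1, 14, …] (period length 6).
Convergents:
  p_0/q_0 = 7/1
  p_1/q_1 = 8/1
  p_2/q_2 = 15/2
  p_3/q_3 = 68/9
  p_4/q_4 = 83/11
q_3 = 9 ≤ 10 < 11 = q_4, so the answer is 68/9.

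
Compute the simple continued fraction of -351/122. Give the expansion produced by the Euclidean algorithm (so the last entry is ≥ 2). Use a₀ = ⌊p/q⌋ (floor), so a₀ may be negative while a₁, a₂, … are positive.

-351 = -3·122 + 15
122 = 8·15 + 2
15 = 7·2 + 1
2 = 2·1 + 0  (stop)
So -351/122 = [-3; 8, 7, 2].

[-3; 8, 7, 2]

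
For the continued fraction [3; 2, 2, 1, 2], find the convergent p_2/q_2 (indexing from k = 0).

17/5

Using pₖ = aₖpₖ₋₁ + pₖ₋₂, qₖ = aₖqₖ₋₁ + qₖ₋₂ (with p₋₁=1, p₋₂=0, q₋₁=0, q₋₂=1):
  k=0: a=3, p=3, q=1
  k=1: a=2, p=7, q=2
  k=2: a=2, p=17, q=5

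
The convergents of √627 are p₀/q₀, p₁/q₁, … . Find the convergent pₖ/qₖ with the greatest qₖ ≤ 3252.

√627 = [25; 25, 50, …] (period length 2).
Convergents:
  p_0/q_0 = 25/1
  p_1/q_1 = 626/25
  p_2/q_2 = 31325/1251
  p_3/q_3 = 783751/31300
q_2 = 1251 ≤ 3252 < 31300 = q_3, so the answer is 31325/1251.

31325/1251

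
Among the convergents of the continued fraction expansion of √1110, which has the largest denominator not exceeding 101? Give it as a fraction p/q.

√1110 = [33; 3, 6, 3, 66, …] (period length 4).
Convergents:
  p_0/q_0 = 33/1
  p_1/q_1 = 100/3
  p_2/q_2 = 633/19
  p_3/q_3 = 1999/60
  p_4/q_4 = 132567/3979
q_3 = 60 ≤ 101 < 3979 = q_4, so the answer is 1999/60.

1999/60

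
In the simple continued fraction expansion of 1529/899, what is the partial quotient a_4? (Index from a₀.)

1529 = 1·899 + 630   →  a_0 = 1
899 = 1·630 + 269   →  a_1 = 1
630 = 2·269 + 92   →  a_2 = 2
269 = 2·92 + 85   →  a_3 = 2
92 = 1·85 + 7   →  a_4 = 1

1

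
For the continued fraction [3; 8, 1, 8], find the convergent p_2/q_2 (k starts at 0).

28/9

Using pₖ = aₖpₖ₋₁ + pₖ₋₂, qₖ = aₖqₖ₋₁ + qₖ₋₂ (with p₋₁=1, p₋₂=0, q₋₁=0, q₋₂=1):
  k=0: a=3, p=3, q=1
  k=1: a=8, p=25, q=8
  k=2: a=1, p=28, q=9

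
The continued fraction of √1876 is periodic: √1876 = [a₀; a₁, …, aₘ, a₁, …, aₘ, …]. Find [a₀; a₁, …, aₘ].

a₀ = ⌊√1876⌋ = 43.

[43; 3, 5, 12, 5, 3, 86]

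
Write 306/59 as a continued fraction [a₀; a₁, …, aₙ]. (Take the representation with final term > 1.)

306 = 5·59 + 11
59 = 5·11 + 4
11 = 2·4 + 3
4 = 1·3 + 1
3 = 3·1 + 0  (stop)
So 306/59 = [5; 5, 2, 1, 3].

[5; 5, 2, 1, 3]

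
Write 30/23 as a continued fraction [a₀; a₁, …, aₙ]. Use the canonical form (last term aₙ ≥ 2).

30 = 1·23 + 7
23 = 3·7 + 2
7 = 3·2 + 1
2 = 2·1 + 0  (stop)
So 30/23 = [1; 3, 3, 2].

[1; 3, 3, 2]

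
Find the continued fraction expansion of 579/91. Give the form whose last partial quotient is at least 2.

579 = 6·91 + 33
91 = 2·33 + 25
33 = 1·25 + 8
25 = 3·8 + 1
8 = 8·1 + 0  (stop)
So 579/91 = [6; 2, 1, 3, 8].

[6; 2, 1, 3, 8]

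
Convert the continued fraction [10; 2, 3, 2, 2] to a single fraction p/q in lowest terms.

Using pₖ = aₖpₖ₋₁ + pₖ₋₂ and qₖ = aₖqₖ₋₁ + qₖ₋₂:
  k=0: a=10, p=10, q=1
  k=1: a=2, p=21, q=2
  k=2: a=3, p=73, q=7
  k=3: a=2, p=167, q=16
  k=4: a=2, p=407, q=39

407/39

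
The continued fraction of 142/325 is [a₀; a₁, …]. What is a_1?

142 = 0·325 + 142   →  a_0 = 0
325 = 2·142 + 41   →  a_1 = 2

2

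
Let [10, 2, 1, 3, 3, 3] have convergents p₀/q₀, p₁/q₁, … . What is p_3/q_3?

Using pₖ = aₖpₖ₋₁ + pₖ₋₂, qₖ = aₖqₖ₋₁ + qₖ₋₂ (with p₋₁=1, p₋₂=0, q₋₁=0, q₋₂=1):
  k=0: a=10, p=10, q=1
  k=1: a=2, p=21, q=2
  k=2: a=1, p=31, q=3
  k=3: a=3, p=114, q=11

114/11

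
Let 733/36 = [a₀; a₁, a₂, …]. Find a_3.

3

733 = 20·36 + 13   →  a_0 = 20
36 = 2·13 + 10   →  a_1 = 2
13 = 1·10 + 3   →  a_2 = 1
10 = 3·3 + 1   →  a_3 = 3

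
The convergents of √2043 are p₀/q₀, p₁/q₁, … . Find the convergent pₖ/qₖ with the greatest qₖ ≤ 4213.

√2043 = [45; 5, 90, …] (period length 2).
Convergents:
  p_0/q_0 = 45/1
  p_1/q_1 = 226/5
  p_2/q_2 = 20385/451
  p_3/q_3 = 102151/2260
  p_4/q_4 = 9213975/203851
q_3 = 2260 ≤ 4213 < 203851 = q_4, so the answer is 102151/2260.

102151/2260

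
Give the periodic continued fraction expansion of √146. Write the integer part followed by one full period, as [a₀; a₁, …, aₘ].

a₀ = ⌊√146⌋ = 12.
With m₀=0, d₀=1 and mₖ₊₁ = dₖaₖ − mₖ, dₖ₊₁ = (n − mₖ₊₁²)/dₖ, aₖ₊₁ = ⌊(a₀+mₖ₊₁)/dₖ₊₁⌋:
  k=1: m=12, d=2, a=12
  k=2: m=12, d=1, a=24
d=1 and a=2a₀=24 at k=2, so the next step gives (m, d) = (12, 2) again — its k=1 value — and the period has length 2.

[12; 12, 24]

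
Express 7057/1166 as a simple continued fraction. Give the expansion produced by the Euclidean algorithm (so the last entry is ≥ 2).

7057 = 6×1166 + 61
1166 = 19×61 + 7
61 = 8×7 + 5
7 = 1×5 + 2
5 = 2×2 + 1
2 = 2×1 + 0  (stop)
So 7057/1166 = [6; 19, 8, 1, 2, 2].

[6; 19, 8, 1, 2, 2]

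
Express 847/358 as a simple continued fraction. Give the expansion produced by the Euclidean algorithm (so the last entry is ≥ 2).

847 = 2×358 + 131
358 = 2×131 + 96
131 = 1×96 + 35
96 = 2×35 + 26
35 = 1×26 + 9
26 = 2×9 + 8
9 = 1×8 + 1
8 = 8×1 + 0  (stop)
So 847/358 = [2; 2, 1, 2, 1, 2, 1, 8].

[2; 2, 1, 2, 1, 2, 1, 8]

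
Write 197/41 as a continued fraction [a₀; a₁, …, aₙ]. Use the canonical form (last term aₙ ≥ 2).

[4; 1, 4, 8]

197 = 4×41 + 33
41 = 1×33 + 8
33 = 4×8 + 1
8 = 8×1 + 0  (stop)
So 197/41 = [4; 1, 4, 8].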